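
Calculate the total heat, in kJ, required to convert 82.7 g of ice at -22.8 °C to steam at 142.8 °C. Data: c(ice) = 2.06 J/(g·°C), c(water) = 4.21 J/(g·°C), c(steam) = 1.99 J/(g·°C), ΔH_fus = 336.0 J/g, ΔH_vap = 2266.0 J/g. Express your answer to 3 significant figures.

q1 (heat ice -22.8→0.0 °C): 82.7 × 2.06 × 22.8 = 3884 J
q2 (melt at 0 °C): 82.7 × 336.0 = 27787 J
q3 (heat water 0.0→100.0 °C): 82.7 × 4.21 × 100.0 = 34817 J
q4 (vaporize at 100 °C): 82.7 × 2266.0 = 187398 J
q5 (heat steam 100.0→142.8 °C): 82.7 × 1.99 × 42.8 = 7044 J
Total: 3884 + 27787 + 34817 + 187398 + 7044 = 260930 J = 261 kJ

q = 261 kJ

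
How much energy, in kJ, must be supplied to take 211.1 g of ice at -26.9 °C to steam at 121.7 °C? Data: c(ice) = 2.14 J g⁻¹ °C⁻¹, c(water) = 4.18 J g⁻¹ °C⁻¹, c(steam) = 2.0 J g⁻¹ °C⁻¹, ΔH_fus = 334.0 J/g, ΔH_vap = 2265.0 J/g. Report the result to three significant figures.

q1 (heat ice -26.9→0.0 °C): 211.1 × 2.14 × 26.9 = 12152 J
q2 (melt at 0 °C): 211.1 × 334.0 = 70507 J
q3 (heat water 0.0→100.0 °C): 211.1 × 4.18 × 100.0 = 88240 J
q4 (vaporize at 100 °C): 211.1 × 2265.0 = 478142 J
q5 (heat steam 100.0→121.7 °C): 211.1 × 2.0 × 21.7 = 9162 J
Total: 12152 + 70507 + 88240 + 478142 + 9162 = 658203 J = 658 kJ

q = 658 kJ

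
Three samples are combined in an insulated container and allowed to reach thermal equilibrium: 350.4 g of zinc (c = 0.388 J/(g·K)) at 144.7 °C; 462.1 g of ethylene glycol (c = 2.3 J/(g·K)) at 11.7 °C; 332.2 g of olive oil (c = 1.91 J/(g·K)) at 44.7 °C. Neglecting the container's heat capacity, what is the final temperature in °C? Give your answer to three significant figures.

T_f = 33.0 °C

Σ mᵢcᵢ(T − Tᵢ) = 0  ⇒  T = Σ mᵢcᵢTᵢ / Σ mᵢcᵢ
Σ mᵢcᵢ = 350.4×0.388 + 462.1×2.3 + 332.2×1.91 = 1833.2872
Σ mᵢcᵢTᵢ = 135.9552×144.7 + 1062.83×11.7 + 634.502×44.7 = 60470
T = 60470 / 1833.2872 = 32.98 °C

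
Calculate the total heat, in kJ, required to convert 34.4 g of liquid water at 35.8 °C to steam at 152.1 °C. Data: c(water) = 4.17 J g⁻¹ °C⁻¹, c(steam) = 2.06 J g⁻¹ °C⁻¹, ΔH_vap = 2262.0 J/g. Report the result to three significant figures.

q = 90.7 kJ

q1 (heat water 35.8→100.0 °C): 34.4 × 4.17 × 64.2 = 9209 J
q2 (vaporize at 100 °C): 34.4 × 2262.0 = 77813 J
q3 (heat steam 100.0→152.1 °C): 34.4 × 2.06 × 52.1 = 3692 J
Total: 9209 + 77813 + 3692 = 90714 J = 90.7 kJ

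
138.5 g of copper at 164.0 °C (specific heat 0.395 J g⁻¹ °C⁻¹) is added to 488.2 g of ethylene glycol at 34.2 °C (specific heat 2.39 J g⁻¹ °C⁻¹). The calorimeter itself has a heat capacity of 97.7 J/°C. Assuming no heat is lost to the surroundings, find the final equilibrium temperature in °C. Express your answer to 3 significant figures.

Heat lost by copper = heat gained by ethylene glycol + calorimeter.
(138.5)(0.395)(164.0 − T) = [(488.2)(2.39) + 97.7](T − 34.2)
54.7075 (164.0 − T) = 1264.498 (T − 34.2)
8972.0 − 54.7075 T = 1264.498 T − 43246
52218.0 = 1319.2055 T
T = 39.58 °C

T_f = 39.6 °C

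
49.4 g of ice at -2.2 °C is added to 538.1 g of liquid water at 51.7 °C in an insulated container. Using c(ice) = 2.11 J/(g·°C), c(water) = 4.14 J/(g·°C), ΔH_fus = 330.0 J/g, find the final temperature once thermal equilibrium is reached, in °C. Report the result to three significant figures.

T_f = 40.6 °C

Heat to bring ice to 0 °C and melt it: q₁ = 49.4×2.11×2.2 + 49.4×330.0 = 16531 J
Heat the water can supply cooling to 0 °C: 538.1×4.14×51.7 = 115174 J > q₁, so all ice melts.
Energy balance: 538.1×4.14×(51.7 − T) = 16531 + 49.4×4.14×(T − 0)
2227.734(51.7 − T) = 16531 + 204.516 T
115174 − 16531 = 2432.250 T
T = 98643 / 2432.250 = 40.56 °C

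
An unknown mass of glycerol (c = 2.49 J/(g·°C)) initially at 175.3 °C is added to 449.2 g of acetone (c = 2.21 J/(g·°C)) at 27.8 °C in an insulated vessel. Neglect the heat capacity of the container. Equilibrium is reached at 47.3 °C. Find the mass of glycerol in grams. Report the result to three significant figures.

m = 60.7 g

q_gained = (449.2 × 2.21) × (47.3 − 27.8) = 19360 J
q_lost = m × 2.49 × (175.3 − 47.3) = 318.72 m
m = 19360 / 318.72 = 60.7 g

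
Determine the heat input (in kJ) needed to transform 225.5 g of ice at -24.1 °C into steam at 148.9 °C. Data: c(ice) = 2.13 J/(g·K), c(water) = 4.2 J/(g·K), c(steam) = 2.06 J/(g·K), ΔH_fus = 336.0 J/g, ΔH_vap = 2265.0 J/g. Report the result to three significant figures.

q = 716 kJ

q1 (heat ice -24.1→0.0 °C): 225.5 × 2.13 × 24.1 = 11576 J
q2 (melt at 0 °C): 225.5 × 336.0 = 75768 J
q3 (heat water 0.0→100.0 °C): 225.5 × 4.2 × 100.0 = 94710 J
q4 (vaporize at 100 °C): 225.5 × 2265.0 = 510758 J
q5 (heat steam 100.0→148.9 °C): 225.5 × 2.06 × 48.9 = 22716 J
Total: 11576 + 75768 + 94710 + 510758 + 22716 = 715528 J = 716 kJ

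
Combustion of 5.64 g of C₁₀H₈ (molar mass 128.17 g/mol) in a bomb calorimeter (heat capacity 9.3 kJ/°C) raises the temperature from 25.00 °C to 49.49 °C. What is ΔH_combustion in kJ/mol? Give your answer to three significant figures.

ΔT = 49.49 − 25.00 = 24.49 °C
q_cal = C_cal × ΔT = 9.3 × 24.49 = 227.757 kJ
n = 5.64 / 128.17 = 0.04400 mol
q_rxn = −q_cal = -227.757 kJ
ΔH = -227.757 / 0.04400 = -5176 kJ/mol

ΔH = -5180 kJ/mol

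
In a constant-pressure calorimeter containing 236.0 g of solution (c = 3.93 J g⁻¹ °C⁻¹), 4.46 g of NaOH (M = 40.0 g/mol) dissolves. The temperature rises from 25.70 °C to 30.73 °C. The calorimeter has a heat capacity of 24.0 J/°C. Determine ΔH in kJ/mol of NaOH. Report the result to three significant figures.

ΔH = -42.9 kJ/mol

|ΔT| = |30.73 − 25.70| = 5.03 °C
|q_surr| = (236.0 × 3.93 + 24.0) × 5.03 = 951.48 × 5.03 = 4786 J
n(NaOH) = 4.46 / 40.0 = 0.1115 mol
Temperature rose, so q_rxn = −|q_surr| = -4.786 kJ
ΔH = q_rxn / n = -42.92 kJ/mol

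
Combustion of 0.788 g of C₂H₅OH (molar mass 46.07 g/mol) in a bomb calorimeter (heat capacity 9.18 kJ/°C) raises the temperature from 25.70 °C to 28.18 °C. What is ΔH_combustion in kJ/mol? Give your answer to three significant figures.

ΔH = -1330 kJ/mol

ΔT = 28.18 − 25.70 = 2.48 °C
q_cal = C_cal × ΔT = 9.18 × 2.48 = 22.7664 kJ
n = 0.788 / 46.07 = 0.01710 mol
q_rxn = −q_cal = -22.7664 kJ
ΔH = -22.7664 / 0.01710 = -1331 kJ/mol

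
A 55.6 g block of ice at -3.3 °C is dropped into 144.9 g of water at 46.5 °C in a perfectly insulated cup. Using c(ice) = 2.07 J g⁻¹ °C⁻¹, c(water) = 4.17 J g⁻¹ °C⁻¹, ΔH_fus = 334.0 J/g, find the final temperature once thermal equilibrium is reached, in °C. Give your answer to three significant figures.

Heat to bring ice to 0 °C and melt it: q₁ = 55.6×2.07×3.3 + 55.6×334.0 = 18950 J
Heat the water can supply cooling to 0 °C: 144.9×4.17×46.5 = 28096.8 J > q₁, so all ice melts.
Energy balance: 144.9×4.17×(46.5 − T) = 18950 + 55.6×4.17×(T − 0)
604.233(46.5 − T) = 18950 + 231.852 T
28096.8 − 18950 = 836.085 T
T = 9146.8 / 836.085 = 10.94 °C

T_f = 10.9 °C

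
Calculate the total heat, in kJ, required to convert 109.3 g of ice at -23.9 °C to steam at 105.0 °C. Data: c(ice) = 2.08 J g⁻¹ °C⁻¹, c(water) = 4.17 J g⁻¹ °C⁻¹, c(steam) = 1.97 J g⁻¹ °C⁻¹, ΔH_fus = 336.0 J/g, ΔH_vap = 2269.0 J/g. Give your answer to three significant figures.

q = 337 kJ

q1 (heat ice -23.9→0.0 °C): 109.3 × 2.08 × 23.9 = 5434 J
q2 (melt at 0 °C): 109.3 × 336.0 = 36725 J
q3 (heat water 0.0→100.0 °C): 109.3 × 4.17 × 100.0 = 45578 J
q4 (vaporize at 100 °C): 109.3 × 2269.0 = 248002 J
q5 (heat steam 100.0→105.0 °C): 109.3 × 1.97 × 5.0 = 1077 J
Total: 5434 + 36725 + 45578 + 248002 + 1077 = 336816 J = 337 kJ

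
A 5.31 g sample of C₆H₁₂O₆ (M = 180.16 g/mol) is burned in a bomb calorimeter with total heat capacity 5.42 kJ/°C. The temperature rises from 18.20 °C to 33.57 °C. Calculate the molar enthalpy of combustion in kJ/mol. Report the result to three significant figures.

ΔH = -2830 kJ/mol

ΔT = 33.57 − 18.20 = 15.37 °C
q_cal = C_cal × ΔT = 5.42 × 15.37 = 83.3054 kJ
n = 5.31 / 180.16 = 0.02947 mol
q_rxn = −q_cal = -83.3054 kJ
ΔH = -83.3054 / 0.02947 = -2827 kJ/mol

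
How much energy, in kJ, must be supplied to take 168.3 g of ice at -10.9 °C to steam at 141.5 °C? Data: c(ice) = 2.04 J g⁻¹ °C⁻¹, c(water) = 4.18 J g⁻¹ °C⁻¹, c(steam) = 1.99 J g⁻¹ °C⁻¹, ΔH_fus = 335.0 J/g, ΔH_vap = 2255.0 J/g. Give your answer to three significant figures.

q = 524 kJ

q1 (heat ice -10.9→0.0 °C): 168.3 × 2.04 × 10.9 = 3742 J
q2 (melt at 0 °C): 168.3 × 335.0 = 56381 J
q3 (heat water 0.0→100.0 °C): 168.3 × 4.18 × 100.0 = 70349 J
q4 (vaporize at 100 °C): 168.3 × 2255.0 = 379517 J
q5 (heat steam 100.0→141.5 °C): 168.3 × 1.99 × 41.5 = 13899 J
Total: 3742 + 56381 + 70349 + 379517 + 13899 = 523888 J = 524 kJ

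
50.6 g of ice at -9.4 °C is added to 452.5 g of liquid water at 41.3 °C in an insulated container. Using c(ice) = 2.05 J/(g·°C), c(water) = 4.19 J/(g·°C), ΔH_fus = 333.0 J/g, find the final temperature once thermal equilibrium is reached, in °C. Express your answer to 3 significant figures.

Heat to bring ice to 0 °C and melt it: q₁ = 50.6×2.05×9.4 + 50.6×333.0 = 17825 J
Heat the water can supply cooling to 0 °C: 452.5×4.19×41.3 = 78303.8 J > q₁, so all ice melts.
Energy balance: 452.5×4.19×(41.3 − T) = 17825 + 50.6×4.19×(T − 0)
1895.975(41.3 − T) = 17825 + 212.014 T
78303.8 − 17825 = 2107.989 T
T = 60478.8 / 2107.989 = 28.69 °C

T_f = 28.7 °C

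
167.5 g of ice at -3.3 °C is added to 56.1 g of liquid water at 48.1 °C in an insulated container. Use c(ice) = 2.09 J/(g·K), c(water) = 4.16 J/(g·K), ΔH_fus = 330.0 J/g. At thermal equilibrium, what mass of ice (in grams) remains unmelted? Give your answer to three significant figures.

Heat to warm all ice to 0 °C: 167.5×2.09×3.3 = 1155.2 J
Heat released by water cooling to 0 °C: 56.1×4.16×48.1 = 11225 J
11225 J < 1155.2 + 167.5×330.0 = 56430.2 J, so not all ice melts; final T = 0 °C.
Heat left for melting: 11225 − 1155.2 = 10069.8 J
Mass melted = 10069.8 / 330.0 = 30.51 g
Ice remaining = 167.5 − 30.51 = 136.99 g

m_ice remaining = 137 g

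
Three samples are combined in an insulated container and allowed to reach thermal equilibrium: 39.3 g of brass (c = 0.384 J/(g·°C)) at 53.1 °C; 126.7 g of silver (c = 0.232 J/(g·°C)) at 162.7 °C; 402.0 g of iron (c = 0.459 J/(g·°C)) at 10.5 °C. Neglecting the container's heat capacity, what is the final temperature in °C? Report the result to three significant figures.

T_f = 32.8 °C

Σ mᵢcᵢ(T − Tᵢ) = 0  ⇒  T = Σ mᵢcᵢTᵢ / Σ mᵢcᵢ
Σ mᵢcᵢ = 39.3×0.384 + 126.7×0.232 + 402.0×0.459 = 229.0036
Σ mᵢcᵢTᵢ = 15.0912×53.1 + 29.3944×162.7 + 184.518×10.5 = 7521.3
T = 7521.3 / 229.0036 = 32.84 °C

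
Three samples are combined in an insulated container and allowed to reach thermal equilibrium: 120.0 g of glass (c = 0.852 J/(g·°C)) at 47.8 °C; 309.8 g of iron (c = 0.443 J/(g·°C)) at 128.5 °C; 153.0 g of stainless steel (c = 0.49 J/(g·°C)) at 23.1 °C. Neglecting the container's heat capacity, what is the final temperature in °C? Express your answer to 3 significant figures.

T_f = 77.1 °C

Σ mᵢcᵢ(T − Tᵢ) = 0  ⇒  T = Σ mᵢcᵢTᵢ / Σ mᵢcᵢ
Σ mᵢcᵢ = 120.0×0.852 + 309.8×0.443 + 153.0×0.49 = 314.4514
Σ mᵢcᵢTᵢ = 102.24×47.8 + 137.2414×128.5 + 74.97×23.1 = 24254
T = 24254 / 314.4514 = 77.13 °C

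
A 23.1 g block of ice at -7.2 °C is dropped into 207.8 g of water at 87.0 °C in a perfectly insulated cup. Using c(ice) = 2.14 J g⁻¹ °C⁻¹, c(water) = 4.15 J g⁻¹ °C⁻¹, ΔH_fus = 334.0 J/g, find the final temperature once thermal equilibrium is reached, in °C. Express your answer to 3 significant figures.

T_f = 69.9 °C

Heat to bring ice to 0 °C and melt it: q₁ = 23.1×2.14×7.2 + 23.1×334.0 = 8071.3 J
Heat the water can supply cooling to 0 °C: 207.8×4.15×87.0 = 75026.2 J > q₁, so all ice melts.
Energy balance: 207.8×4.15×(87.0 − T) = 8071.3 + 23.1×4.15×(T − 0)
862.37(87.0 − T) = 8071.3 + 95.865 T
75026.2 − 8071.3 = 958.235 T
T = 66954.9 / 958.235 = 69.87 °C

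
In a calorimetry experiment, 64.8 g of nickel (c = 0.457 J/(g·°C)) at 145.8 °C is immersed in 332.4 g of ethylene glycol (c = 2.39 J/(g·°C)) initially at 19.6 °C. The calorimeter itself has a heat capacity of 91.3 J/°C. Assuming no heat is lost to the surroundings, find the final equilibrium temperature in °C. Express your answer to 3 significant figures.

T_f = 23.7 °C

Heat lost by nickel = heat gained by ethylene glycol + calorimeter.
(64.8)(0.457)(145.8 − T) = [(332.4)(2.39) + 91.3](T − 19.6)
29.6136 (145.8 − T) = 885.736 (T − 19.6)
4317.7 − 29.6136 T = 885.736 T − 17360
21677.7 = 915.3496 T
T = 23.68 °C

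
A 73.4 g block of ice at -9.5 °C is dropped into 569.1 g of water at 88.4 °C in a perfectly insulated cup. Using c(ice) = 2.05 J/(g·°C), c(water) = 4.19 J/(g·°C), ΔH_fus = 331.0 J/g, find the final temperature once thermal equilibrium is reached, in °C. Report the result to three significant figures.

T_f = 68.7 °C

Heat to bring ice to 0 °C and melt it: q₁ = 73.4×2.05×9.5 + 73.4×331.0 = 25725 J
Heat the water can supply cooling to 0 °C: 569.1×4.19×88.4 = 210792 J > q₁, so all ice melts.
Energy balance: 569.1×4.19×(88.4 − T) = 25725 + 73.4×4.19×(T − 0)
2384.529(88.4 − T) = 25725 + 307.546 T
210792 − 25725 = 2692.075 T
T = 185067 / 2692.075 = 68.745 °C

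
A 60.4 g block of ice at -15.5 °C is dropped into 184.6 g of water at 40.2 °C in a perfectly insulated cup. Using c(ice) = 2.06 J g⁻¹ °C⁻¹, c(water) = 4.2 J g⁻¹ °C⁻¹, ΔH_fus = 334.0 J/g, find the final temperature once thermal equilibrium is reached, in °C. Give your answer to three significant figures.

T_f = 8.81 °C

Heat to bring ice to 0 °C and melt it: q₁ = 60.4×2.06×15.5 + 60.4×334.0 = 22102 J
Heat the water can supply cooling to 0 °C: 184.6×4.2×40.2 = 31167.9 J > q₁, so all ice melts.
Energy balance: 184.6×4.2×(40.2 − T) = 22102 + 60.4×4.2×(T − 0)
775.32(40.2 − T) = 22102 + 253.68 T
31167.9 − 22102 = 1029.00 T
T = 9065.9 / 1029.00 = 8.810 °C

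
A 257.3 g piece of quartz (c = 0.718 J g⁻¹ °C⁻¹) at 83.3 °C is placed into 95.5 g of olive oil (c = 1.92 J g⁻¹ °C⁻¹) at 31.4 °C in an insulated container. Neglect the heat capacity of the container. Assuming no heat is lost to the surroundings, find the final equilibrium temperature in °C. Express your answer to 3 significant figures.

T_f = 57.4 °C

Heat lost by quartz = heat gained by olive oil.
(257.3)(0.718)(83.3 − T) = (95.5)(1.92)(T − 31.4)
184.7414 (83.3 − T) = 183.36 (T − 31.4)
15389 − 184.7414 T = 183.36 T − 5757.5
21146.5 = 368.1014 T
T = 57.447 °C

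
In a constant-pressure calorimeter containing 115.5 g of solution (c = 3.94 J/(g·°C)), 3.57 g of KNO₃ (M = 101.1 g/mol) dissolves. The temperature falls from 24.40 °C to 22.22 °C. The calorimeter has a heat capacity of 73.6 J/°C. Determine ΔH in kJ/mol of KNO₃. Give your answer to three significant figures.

|ΔT| = |22.22 − 24.40| = 2.18 °C
|q_surr| = (115.5 × 3.94 + 73.6) × 2.18 = 528.67 × 2.18 = 1152.5 J
n(KNO₃) = 3.57 / 101.1 = 0.035312 mol
Temperature fell, so q_rxn = +|q_surr| = 1.1525 kJ
ΔH = q_rxn / n = 32.64 kJ/mol

ΔH = 32.6 kJ/mol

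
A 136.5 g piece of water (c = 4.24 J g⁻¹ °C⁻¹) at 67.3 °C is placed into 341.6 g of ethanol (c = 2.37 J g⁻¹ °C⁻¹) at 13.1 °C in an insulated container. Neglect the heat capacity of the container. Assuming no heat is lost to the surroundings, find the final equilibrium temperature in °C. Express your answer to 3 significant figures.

T_f = 35.7 °C

Heat lost by water = heat gained by ethanol.
(136.5)(4.24)(67.3 − T) = (341.6)(2.37)(T − 13.1)
578.76 (67.3 − T) = 809.592 (T − 13.1)
38951 − 578.76 T = 809.592 T − 10606
49557 = 1388.352 T
T = 35.69 °C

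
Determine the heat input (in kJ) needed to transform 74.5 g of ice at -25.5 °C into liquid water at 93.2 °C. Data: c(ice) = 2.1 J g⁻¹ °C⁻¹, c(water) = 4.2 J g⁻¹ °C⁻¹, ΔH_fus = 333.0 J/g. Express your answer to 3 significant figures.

q = 58.0 kJ

q1 (heat ice -25.5→0.0 °C): 74.5 × 2.1 × 25.5 = 3989 J
q2 (melt at 0 °C): 74.5 × 333.0 = 24809 J
q3 (heat water 0.0→93.2 °C): 74.5 × 4.2 × 93.2 = 29162 J
Total: 3989 + 24809 + 29162 = 57960 J = 58.0 kJ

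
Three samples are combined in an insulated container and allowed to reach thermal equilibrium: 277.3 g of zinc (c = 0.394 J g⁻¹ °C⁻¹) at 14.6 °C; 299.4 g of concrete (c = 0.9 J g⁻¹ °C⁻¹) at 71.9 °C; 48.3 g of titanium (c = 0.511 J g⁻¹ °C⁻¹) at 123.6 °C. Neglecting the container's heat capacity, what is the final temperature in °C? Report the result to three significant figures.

T_f = 59.5 °C

Σ mᵢcᵢ(T − Tᵢ) = 0  ⇒  T = Σ mᵢcᵢTᵢ / Σ mᵢcᵢ
Σ mᵢcᵢ = 277.3×0.394 + 299.4×0.9 + 48.3×0.511 = 403.3975
Σ mᵢcᵢTᵢ = 109.2562×14.6 + 269.46×71.9 + 24.6813×123.6 = 24020
T = 24020 / 403.3975 = 59.54 °C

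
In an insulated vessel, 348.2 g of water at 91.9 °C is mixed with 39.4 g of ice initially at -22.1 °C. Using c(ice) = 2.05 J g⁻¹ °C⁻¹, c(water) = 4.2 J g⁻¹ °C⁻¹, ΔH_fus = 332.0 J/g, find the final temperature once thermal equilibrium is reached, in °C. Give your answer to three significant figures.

T_f = 73.4 °C

Heat to bring ice to 0 °C and melt it: q₁ = 39.4×2.05×22.1 + 39.4×332.0 = 14866 J
Heat the water can supply cooling to 0 °C: 348.2×4.2×91.9 = 134398 J > q₁, so all ice melts.
Energy balance: 348.2×4.2×(91.9 − T) = 14866 + 39.4×4.2×(T − 0)
1462.44(91.9 − T) = 14866 + 165.48 T
134398 − 14866 = 1627.92 T
T = 119532 / 1627.92 = 73.43 °C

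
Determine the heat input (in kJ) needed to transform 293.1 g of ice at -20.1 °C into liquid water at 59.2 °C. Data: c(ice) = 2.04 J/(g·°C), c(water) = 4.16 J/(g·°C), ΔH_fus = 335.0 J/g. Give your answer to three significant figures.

q = 182 kJ

q1 (heat ice -20.1→0.0 °C): 293.1 × 2.04 × 20.1 = 12018 J
q2 (melt at 0 °C): 293.1 × 335.0 = 98189 J
q3 (heat water 0.0→59.2 °C): 293.1 × 4.16 × 59.2 = 72182 J
Total: 12018 + 98189 + 72182 = 182389 J = 182 kJ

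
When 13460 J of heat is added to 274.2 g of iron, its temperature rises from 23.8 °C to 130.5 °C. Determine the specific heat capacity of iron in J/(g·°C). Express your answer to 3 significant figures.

c = q / (m ΔT) = 13460 / (274.2 × 106.7)
c = 13460 / 29257.14 = 0.460 J/(g·°C)

c = 0.460 J/(g·°C)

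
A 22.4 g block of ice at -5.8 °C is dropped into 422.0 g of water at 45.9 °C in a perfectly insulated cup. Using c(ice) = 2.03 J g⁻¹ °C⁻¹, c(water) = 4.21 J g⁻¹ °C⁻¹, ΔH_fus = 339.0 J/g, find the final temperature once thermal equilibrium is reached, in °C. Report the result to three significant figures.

Heat to bring ice to 0 °C and melt it: q₁ = 22.4×2.03×5.8 + 22.4×339.0 = 7857.3 J
Heat the water can supply cooling to 0 °C: 422.0×4.21×45.9 = 81546.9 J > q₁, so all ice melts.
Energy balance: 422.0×4.21×(45.9 − T) = 7857.3 + 22.4×4.21×(T − 0)
1776.62(45.9 − T) = 7857.3 + 94.304 T
81546.9 − 7857.3 = 1870.924 T
T = 73689.6 / 1870.924 = 39.39 °C

T_f = 39.4 °C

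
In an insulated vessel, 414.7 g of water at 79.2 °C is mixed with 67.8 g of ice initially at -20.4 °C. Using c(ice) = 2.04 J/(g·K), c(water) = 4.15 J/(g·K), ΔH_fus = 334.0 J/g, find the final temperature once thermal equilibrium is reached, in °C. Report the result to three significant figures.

T_f = 55.4 °C

Heat to bring ice to 0 °C and melt it: q₁ = 67.8×2.04×20.4 + 67.8×334.0 = 25467 J
Heat the water can supply cooling to 0 °C: 414.7×4.15×79.2 = 136304 J > q₁, so all ice melts.
Energy balance: 414.7×4.15×(79.2 − T) = 25467 + 67.8×4.15×(T − 0)
1721.005(79.2 − T) = 25467 + 281.37 T
136304 − 25467 = 2002.375 T
T = 110837 / 2002.375 = 55.35 °C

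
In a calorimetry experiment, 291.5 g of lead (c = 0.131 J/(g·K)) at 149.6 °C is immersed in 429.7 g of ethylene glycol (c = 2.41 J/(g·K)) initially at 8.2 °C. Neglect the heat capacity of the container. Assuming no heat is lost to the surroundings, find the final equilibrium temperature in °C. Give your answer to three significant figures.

T_f = 13.2 °C

Heat lost by lead = heat gained by ethylene glycol.
(291.5)(0.131)(149.6 − T) = (429.7)(2.41)(T − 8.2)
38.1865 (149.6 − T) = 1035.577 (T − 8.2)
5712.7 − 38.1865 T = 1035.577 T − 8491.7
14204.4 = 1073.7635 T
T = 13.23 °C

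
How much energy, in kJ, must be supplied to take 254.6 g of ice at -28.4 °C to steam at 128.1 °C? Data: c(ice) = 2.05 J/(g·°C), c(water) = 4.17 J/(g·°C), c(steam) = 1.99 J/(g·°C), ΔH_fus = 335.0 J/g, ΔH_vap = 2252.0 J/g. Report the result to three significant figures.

q1 (heat ice -28.4→0.0 °C): 254.6 × 2.05 × 28.4 = 14823 J
q2 (melt at 0 °C): 254.6 × 335.0 = 85291 J
q3 (heat water 0.0→100.0 °C): 254.6 × 4.17 × 100.0 = 106168 J
q4 (vaporize at 100 °C): 254.6 × 2252.0 = 573359 J
q5 (heat steam 100.0→128.1 °C): 254.6 × 1.99 × 28.1 = 14237 J
Total: 14823 + 85291 + 106168 + 573359 + 14237 = 793878 J = 794 kJ

q = 794 kJ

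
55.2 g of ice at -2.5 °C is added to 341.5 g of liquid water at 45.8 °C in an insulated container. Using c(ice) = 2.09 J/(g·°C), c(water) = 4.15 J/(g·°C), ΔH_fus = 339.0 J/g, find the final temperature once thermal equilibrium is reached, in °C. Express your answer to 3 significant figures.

Heat to bring ice to 0 °C and melt it: q₁ = 55.2×2.09×2.5 + 55.2×339.0 = 19001 J
Heat the water can supply cooling to 0 °C: 341.5×4.15×45.8 = 64908.9 J > q₁, so all ice melts.
Energy balance: 341.5×4.15×(45.8 − T) = 19001 + 55.2×4.15×(T − 0)
1417.225(45.8 − T) = 19001 + 229.08 T
64908.9 − 19001 = 1646.305 T
T = 45907.9 / 1646.305 = 27.89 °C

T_f = 27.9 °C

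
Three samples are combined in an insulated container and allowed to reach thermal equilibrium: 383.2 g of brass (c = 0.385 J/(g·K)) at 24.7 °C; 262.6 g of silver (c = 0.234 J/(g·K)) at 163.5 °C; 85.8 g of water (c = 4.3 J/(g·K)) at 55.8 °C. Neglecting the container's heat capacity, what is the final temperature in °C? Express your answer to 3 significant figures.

T_f = 59.3 °C

Σ mᵢcᵢ(T − Tᵢ) = 0  ⇒  T = Σ mᵢcᵢTᵢ / Σ mᵢcᵢ
Σ mᵢcᵢ = 383.2×0.385 + 262.6×0.234 + 85.8×4.3 = 577.9204
Σ mᵢcᵢTᵢ = 147.532×24.7 + 61.4484×163.5 + 368.94×55.8 = 34278
T = 34278 / 577.9204 = 59.31 °C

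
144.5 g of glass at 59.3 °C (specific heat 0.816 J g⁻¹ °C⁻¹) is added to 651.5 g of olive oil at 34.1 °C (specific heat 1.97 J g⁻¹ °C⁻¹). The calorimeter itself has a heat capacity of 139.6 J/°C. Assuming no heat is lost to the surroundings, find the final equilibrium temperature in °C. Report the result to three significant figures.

T_f = 36.0 °C

Heat lost by glass = heat gained by olive oil + calorimeter.
(144.5)(0.816)(59.3 − T) = [(651.5)(1.97) + 139.6](T − 34.1)
117.912 (59.3 − T) = 1423.055 (T − 34.1)
6992.2 − 117.912 T = 1423.055 T − 48526
55518.2 = 1540.967 T
T = 36.03 °C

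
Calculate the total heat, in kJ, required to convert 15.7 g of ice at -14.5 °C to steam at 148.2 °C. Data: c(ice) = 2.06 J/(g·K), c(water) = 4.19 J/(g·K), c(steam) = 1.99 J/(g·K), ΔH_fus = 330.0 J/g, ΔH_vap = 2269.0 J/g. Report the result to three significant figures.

q = 49.4 kJ

q1 (heat ice -14.5→0.0 °C): 15.7 × 2.06 × 14.5 = 469 J
q2 (melt at 0 °C): 15.7 × 330.0 = 5181 J
q3 (heat water 0.0→100.0 °C): 15.7 × 4.19 × 100.0 = 6578 J
q4 (vaporize at 100 °C): 15.7 × 2269.0 = 35623 J
q5 (heat steam 100.0→148.2 °C): 15.7 × 1.99 × 48.2 = 1506 J
Total: 469 + 5181 + 6578 + 35623 + 1506 = 49357 J = 49.4 kJ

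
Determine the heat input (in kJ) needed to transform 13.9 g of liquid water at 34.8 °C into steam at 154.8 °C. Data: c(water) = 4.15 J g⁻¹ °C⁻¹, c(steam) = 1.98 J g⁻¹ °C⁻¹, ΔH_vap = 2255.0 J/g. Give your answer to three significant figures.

q1 (heat water 34.8→100.0 °C): 13.9 × 4.15 × 65.2 = 3761 J
q2 (vaporize at 100 °C): 13.9 × 2255.0 = 31345 J
q3 (heat steam 100.0→154.8 °C): 13.9 × 1.98 × 54.8 = 1508 J
Total: 3761 + 31345 + 1508 = 36614 J = 36.6 kJ

q = 36.6 kJ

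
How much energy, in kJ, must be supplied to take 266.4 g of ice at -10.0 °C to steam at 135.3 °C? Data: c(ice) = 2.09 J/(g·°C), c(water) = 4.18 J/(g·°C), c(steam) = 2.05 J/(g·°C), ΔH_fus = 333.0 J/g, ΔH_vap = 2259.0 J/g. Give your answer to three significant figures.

q = 827 kJ

q1 (heat ice -10.0→0.0 °C): 266.4 × 2.09 × 10.0 = 5568 J
q2 (melt at 0 °C): 266.4 × 333.0 = 88711 J
q3 (heat water 0.0→100.0 °C): 266.4 × 4.18 × 100.0 = 111355 J
q4 (vaporize at 100 °C): 266.4 × 2259.0 = 601798 J
q5 (heat steam 100.0→135.3 °C): 266.4 × 2.05 × 35.3 = 19278 J
Total: 5568 + 88711 + 111355 + 601798 + 19278 = 826710 J = 827 kJ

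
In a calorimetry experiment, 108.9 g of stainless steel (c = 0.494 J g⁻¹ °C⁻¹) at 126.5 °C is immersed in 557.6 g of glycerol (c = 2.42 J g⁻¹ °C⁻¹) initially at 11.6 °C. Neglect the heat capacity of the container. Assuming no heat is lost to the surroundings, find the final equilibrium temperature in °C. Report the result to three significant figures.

T_f = 16.0 °C

Heat lost by stainless steel = heat gained by glycerol.
(108.9)(0.494)(126.5 − T) = (557.6)(2.42)(T − 11.6)
53.7966 (126.5 − T) = 1349.392 (T − 11.6)
6805.3 − 53.7966 T = 1349.392 T − 15653
22458.3 = 1403.1886 T
T = 16.01 °C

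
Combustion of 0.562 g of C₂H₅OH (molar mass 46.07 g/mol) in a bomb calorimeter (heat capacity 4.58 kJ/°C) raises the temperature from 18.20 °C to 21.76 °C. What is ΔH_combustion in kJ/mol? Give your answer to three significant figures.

ΔH = -1340 kJ/mol

ΔT = 21.76 − 18.20 = 3.56 °C
q_cal = C_cal × ΔT = 4.58 × 3.56 = 16.3048 kJ
n = 0.562 / 46.07 = 0.01220 mol
q_rxn = −q_cal = -16.3048 kJ
ΔH = -16.3048 / 0.01220 = -1336 kJ/mol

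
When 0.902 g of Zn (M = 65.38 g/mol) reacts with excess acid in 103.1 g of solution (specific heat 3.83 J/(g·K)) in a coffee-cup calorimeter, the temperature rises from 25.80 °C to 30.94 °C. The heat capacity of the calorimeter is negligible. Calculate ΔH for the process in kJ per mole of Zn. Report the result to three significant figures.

|ΔT| = |30.94 − 25.80| = 5.14 °C
|q_surr| = (103.1 × 3.83) × 5.14 = 394.873 × 5.14 = 2030 J
n(Zn) = 0.902 / 65.38 = 0.01380 mol
Temperature rose, so q_rxn = −|q_surr| = -2.030 kJ
ΔH = q_rxn / n = -147.1 kJ/mol

ΔH = -147 kJ/mol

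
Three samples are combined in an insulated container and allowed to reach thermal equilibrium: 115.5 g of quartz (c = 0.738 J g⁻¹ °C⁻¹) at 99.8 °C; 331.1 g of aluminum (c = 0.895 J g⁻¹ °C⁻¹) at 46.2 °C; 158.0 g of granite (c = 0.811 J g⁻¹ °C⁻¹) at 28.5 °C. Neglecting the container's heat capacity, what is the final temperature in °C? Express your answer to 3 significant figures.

Σ mᵢcᵢ(T − Tᵢ) = 0  ⇒  T = Σ mᵢcᵢTᵢ / Σ mᵢcᵢ
Σ mᵢcᵢ = 115.5×0.738 + 331.1×0.895 + 158.0×0.811 = 509.7115
Σ mᵢcᵢTᵢ = 85.239×99.8 + 296.3345×46.2 + 128.138×28.5 = 25849
T = 25849 / 509.7115 = 50.71 °C

T_f = 50.7 °C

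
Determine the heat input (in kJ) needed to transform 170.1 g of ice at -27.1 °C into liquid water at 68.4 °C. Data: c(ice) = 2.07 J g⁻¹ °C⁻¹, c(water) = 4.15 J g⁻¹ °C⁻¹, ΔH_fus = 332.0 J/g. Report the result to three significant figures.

q = 114 kJ

q1 (heat ice -27.1→0.0 °C): 170.1 × 2.07 × 27.1 = 9542 J
q2 (melt at 0 °C): 170.1 × 332.0 = 56473 J
q3 (heat water 0.0→68.4 °C): 170.1 × 4.15 × 68.4 = 48285 J
Total: 9542 + 56473 + 48285 = 114300 J = 114 kJ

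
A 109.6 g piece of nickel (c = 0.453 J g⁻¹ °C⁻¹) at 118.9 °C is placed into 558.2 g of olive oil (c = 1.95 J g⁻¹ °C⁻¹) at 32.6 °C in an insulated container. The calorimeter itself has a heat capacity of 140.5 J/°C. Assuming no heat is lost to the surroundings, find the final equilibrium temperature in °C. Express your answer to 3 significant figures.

T_f = 36.0 °C

Heat lost by nickel = heat gained by olive oil + calorimeter.
(109.6)(0.453)(118.9 − T) = [(558.2)(1.95) + 140.5](T − 32.6)
49.6488 (118.9 − T) = 1228.99 (T − 32.6)
5903.2 − 49.6488 T = 1228.99 T − 40065
45968.2 = 1278.6388 T
T = 35.95 °C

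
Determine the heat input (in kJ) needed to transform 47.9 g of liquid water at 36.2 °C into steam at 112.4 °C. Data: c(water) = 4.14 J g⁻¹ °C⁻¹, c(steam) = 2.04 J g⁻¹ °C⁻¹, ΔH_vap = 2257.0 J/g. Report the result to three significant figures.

q1 (heat water 36.2→100.0 °C): 47.9 × 4.14 × 63.8 = 12652 J
q2 (vaporize at 100 °C): 47.9 × 2257.0 = 108110 J
q3 (heat steam 100.0→112.4 °C): 47.9 × 2.04 × 12.4 = 1212 J
Total: 12652 + 108110 + 1212 = 121974 J = 122 kJ

q = 122 kJ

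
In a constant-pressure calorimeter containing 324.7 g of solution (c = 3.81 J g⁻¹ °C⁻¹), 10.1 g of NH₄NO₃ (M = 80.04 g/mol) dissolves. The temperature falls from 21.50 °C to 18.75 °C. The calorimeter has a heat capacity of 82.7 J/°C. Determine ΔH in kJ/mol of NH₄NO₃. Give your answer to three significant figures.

|ΔT| = |18.75 − 21.50| = 2.75 °C
|q_surr| = (324.7 × 3.81 + 82.7) × 2.75 = 1319.807 × 2.75 = 3629 J
n(NH₄NO₃) = 10.1 / 80.04 = 0.1262 mol
Temperature fell, so q_rxn = +|q_surr| = 3.629 kJ
ΔH = q_rxn / n = 28.76 kJ/mol

ΔH = 28.8 kJ/mol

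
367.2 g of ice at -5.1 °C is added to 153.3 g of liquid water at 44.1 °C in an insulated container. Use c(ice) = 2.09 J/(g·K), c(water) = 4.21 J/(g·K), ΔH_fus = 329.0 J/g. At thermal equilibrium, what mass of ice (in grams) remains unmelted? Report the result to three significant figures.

m_ice remaining = 293 g

Heat to warm all ice to 0 °C: 367.2×2.09×5.1 = 3914.0 J
Heat released by water cooling to 0 °C: 153.3×4.21×44.1 = 28462 J
28462 J < 3914.0 + 367.2×329.0 = 124722.8 J, so not all ice melts; final T = 0 °C.
Heat left for melting: 28462 − 3914.0 = 24548.0 J
Mass melted = 24548.0 / 329.0 = 74.61 g
Ice remaining = 367.2 − 74.61 = 292.59 g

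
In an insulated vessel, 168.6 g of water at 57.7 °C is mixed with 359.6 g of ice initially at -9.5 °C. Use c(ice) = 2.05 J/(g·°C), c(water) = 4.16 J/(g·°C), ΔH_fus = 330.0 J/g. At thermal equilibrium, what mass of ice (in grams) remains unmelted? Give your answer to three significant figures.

m_ice remaining = 258 g

Heat to warm all ice to 0 °C: 359.6×2.05×9.5 = 7003.2 J
Heat released by water cooling to 0 °C: 168.6×4.16×57.7 = 40469 J
40469 J < 7003.2 + 359.6×330.0 = 125671.2 J, so not all ice melts; final T = 0 °C.
Heat left for melting: 40469 − 7003.2 = 33465.8 J
Mass melted = 33465.8 / 330.0 = 101.4 g
Ice remaining = 359.6 − 101.4 = 258.2 g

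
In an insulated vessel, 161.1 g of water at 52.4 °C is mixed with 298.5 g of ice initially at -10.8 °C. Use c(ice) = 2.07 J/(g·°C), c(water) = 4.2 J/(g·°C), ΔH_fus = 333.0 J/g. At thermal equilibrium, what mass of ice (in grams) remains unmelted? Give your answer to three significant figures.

Heat to warm all ice to 0 °C: 298.5×2.07×10.8 = 6673.3 J
Heat released by water cooling to 0 °C: 161.1×4.2×52.4 = 35455 J
35455 J < 6673.3 + 298.5×333.0 = 106073.8 J, so not all ice melts; final T = 0 °C.
Heat left for melting: 35455 − 6673.3 = 28781.7 J
Mass melted = 28781.7 / 333.0 = 86.43 g
Ice remaining = 298.5 − 86.43 = 212.07 g

m_ice remaining = 212 g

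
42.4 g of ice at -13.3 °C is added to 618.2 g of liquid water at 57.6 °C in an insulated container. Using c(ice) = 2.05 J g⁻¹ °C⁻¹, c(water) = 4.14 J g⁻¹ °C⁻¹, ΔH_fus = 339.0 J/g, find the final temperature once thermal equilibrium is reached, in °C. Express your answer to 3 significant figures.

Heat to bring ice to 0 °C and melt it: q₁ = 42.4×2.05×13.3 + 42.4×339.0 = 15530 J
Heat the water can supply cooling to 0 °C: 618.2×4.14×57.6 = 147418 J > q₁, so all ice melts.
Energy balance: 618.2×4.14×(57.6 − T) = 15530 + 42.4×4.14×(T − 0)
2559.348(57.6 − T) = 15530 + 175.536 T
147418 − 15530 = 2734.884 T
T = 131888 / 2734.884 = 48.22 °C

T_f = 48.2 °C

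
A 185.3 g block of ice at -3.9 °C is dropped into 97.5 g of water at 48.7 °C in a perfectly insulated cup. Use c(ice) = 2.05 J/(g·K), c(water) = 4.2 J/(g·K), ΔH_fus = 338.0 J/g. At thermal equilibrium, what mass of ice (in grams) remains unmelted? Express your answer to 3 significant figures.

Heat to warm all ice to 0 °C: 185.3×2.05×3.9 = 1481.5 J
Heat released by water cooling to 0 °C: 97.5×4.2×48.7 = 19943 J
19943 J < 1481.5 + 185.3×338.0 = 64112.9 J, so not all ice melts; final T = 0 °C.
Heat left for melting: 19943 − 1481.5 = 18461.5 J
Mass melted = 18461.5 / 338.0 = 54.62 g
Ice remaining = 185.3 − 54.62 = 130.68 g

m_ice remaining = 131 g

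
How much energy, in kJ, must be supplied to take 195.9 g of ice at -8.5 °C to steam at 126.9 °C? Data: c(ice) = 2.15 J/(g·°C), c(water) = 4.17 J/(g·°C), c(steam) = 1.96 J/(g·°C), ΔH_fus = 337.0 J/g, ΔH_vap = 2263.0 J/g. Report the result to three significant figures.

q1 (heat ice -8.5→0.0 °C): 195.9 × 2.15 × 8.5 = 3580 J
q2 (melt at 0 °C): 195.9 × 337.0 = 66018 J
q3 (heat water 0.0→100.0 °C): 195.9 × 4.17 × 100.0 = 81690 J
q4 (vaporize at 100 °C): 195.9 × 2263.0 = 443322 J
q5 (heat steam 100.0→126.9 °C): 195.9 × 1.96 × 26.9 = 10329 J
Total: 3580 + 66018 + 81690 + 443322 + 10329 = 604939 J = 605 kJ

q = 605 kJ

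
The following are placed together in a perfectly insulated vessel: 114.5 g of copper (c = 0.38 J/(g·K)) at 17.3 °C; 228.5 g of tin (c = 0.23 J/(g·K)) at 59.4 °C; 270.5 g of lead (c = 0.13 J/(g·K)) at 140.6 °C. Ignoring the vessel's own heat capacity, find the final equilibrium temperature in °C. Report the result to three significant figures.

T_f = 67.2 °C

Σ mᵢcᵢ(T − Tᵢ) = 0  ⇒  T = Σ mᵢcᵢTᵢ / Σ mᵢcᵢ
Σ mᵢcᵢ = 114.5×0.38 + 228.5×0.23 + 270.5×0.13 = 131.230
Σ mᵢcᵢTᵢ = 43.51×17.3 + 52.555×59.4 + 35.165×140.6 = 8818.7
T = 8818.7 / 131.230 = 67.20 °C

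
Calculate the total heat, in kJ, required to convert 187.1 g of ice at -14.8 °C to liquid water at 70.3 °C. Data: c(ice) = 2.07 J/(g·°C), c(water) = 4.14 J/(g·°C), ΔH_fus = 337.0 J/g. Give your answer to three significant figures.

q1 (heat ice -14.8→0.0 °C): 187.1 × 2.07 × 14.8 = 5732 J
q2 (melt at 0 °C): 187.1 × 337.0 = 63053 J
q3 (heat water 0.0→70.3 °C): 187.1 × 4.14 × 70.3 = 54454 J
Total: 5732 + 63053 + 54454 = 123239 J = 123 kJ

q = 123 kJ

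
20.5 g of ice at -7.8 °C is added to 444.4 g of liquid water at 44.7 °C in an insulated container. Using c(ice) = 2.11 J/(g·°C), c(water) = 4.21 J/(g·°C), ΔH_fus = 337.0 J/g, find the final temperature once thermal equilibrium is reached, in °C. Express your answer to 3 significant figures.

Heat to bring ice to 0 °C and melt it: q₁ = 20.5×2.11×7.8 + 20.5×337.0 = 7245.9 J
Heat the water can supply cooling to 0 °C: 444.4×4.21×44.7 = 83630.3 J > q₁, so all ice melts.
Energy balance: 444.4×4.21×(44.7 − T) = 7245.9 + 20.5×4.21×(T − 0)
1870.924(44.7 − T) = 7245.9 + 86.305 T
83630.3 − 7245.9 = 1957.229 T
T = 76384.4 / 1957.229 = 39.03 °C

T_f = 39.0 °C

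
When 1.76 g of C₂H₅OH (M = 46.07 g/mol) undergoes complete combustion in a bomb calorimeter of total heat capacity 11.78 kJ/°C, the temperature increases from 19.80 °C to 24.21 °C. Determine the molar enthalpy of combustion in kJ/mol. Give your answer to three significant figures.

ΔT = 24.21 − 19.80 = 4.41 °C
q_cal = C_cal × ΔT = 11.78 × 4.41 = 51.9498 kJ
n = 1.76 / 46.07 = 0.03820 mol
q_rxn = −q_cal = -51.9498 kJ
ΔH = -51.9498 / 0.03820 = -1360 kJ/mol

ΔH = -1360 kJ/mol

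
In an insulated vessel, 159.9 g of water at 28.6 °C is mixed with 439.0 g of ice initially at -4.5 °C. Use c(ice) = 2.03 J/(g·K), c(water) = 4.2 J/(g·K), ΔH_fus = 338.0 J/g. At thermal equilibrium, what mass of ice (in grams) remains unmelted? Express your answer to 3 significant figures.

Heat to warm all ice to 0 °C: 439.0×2.03×4.5 = 4010.3 J
Heat released by water cooling to 0 °C: 159.9×4.2×28.6 = 19207 J
19207 J < 4010.3 + 439.0×338.0 = 152392.3 J, so not all ice melts; final T = 0 °C.
Heat left for melting: 19207 − 4010.3 = 15196.7 J
Mass melted = 15196.7 / 338.0 = 44.96 g
Ice remaining = 439.0 − 44.96 = 394.04 g

m_ice remaining = 394 g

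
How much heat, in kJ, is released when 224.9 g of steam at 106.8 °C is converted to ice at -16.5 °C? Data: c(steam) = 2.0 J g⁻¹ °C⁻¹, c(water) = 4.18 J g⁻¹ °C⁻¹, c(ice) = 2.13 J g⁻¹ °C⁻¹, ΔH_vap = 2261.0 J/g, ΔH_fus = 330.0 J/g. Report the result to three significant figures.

q = 688 kJ

q1 (cool steam 106.8→100 °C): 224.9 × 2.0 × 6.8 = 3059 J
q2 (condense at 100 °C): 224.9 × 2261.0 = 508499 J
q3 (cool water 100→0 °C): 224.9 × 4.18 × 100.0 = 94008 J
q4 (freeze at 0 °C): 224.9 × 330.0 = 74217 J
q5 (cool ice 0→-16.5 °C): 224.9 × 2.13 × 16.5 = 7904 J
Total: 3059 + 508499 + 94008 + 74217 + 7904 = 687687 J = 688 kJ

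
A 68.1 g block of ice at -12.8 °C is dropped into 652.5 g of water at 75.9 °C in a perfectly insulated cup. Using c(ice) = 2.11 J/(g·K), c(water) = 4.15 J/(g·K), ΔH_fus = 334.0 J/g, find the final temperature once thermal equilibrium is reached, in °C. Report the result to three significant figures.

Heat to bring ice to 0 °C and melt it: q₁ = 68.1×2.11×12.8 + 68.1×334.0 = 24585 J
Heat the water can supply cooling to 0 °C: 652.5×4.15×75.9 = 205528 J > q₁, so all ice melts.
Energy balance: 652.5×4.15×(75.9 − T) = 24585 + 68.1×4.15×(T − 0)
2707.875(75.9 − T) = 24585 + 282.615 T
205528 − 24585 = 2990.490 T
T = 180943 / 2990.490 = 60.51 °C

T_f = 60.5 °C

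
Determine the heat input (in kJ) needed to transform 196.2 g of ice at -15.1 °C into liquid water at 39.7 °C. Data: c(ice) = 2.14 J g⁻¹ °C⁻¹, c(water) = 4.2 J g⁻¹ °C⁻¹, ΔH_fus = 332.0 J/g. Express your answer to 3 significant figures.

q1 (heat ice -15.1→0.0 °C): 196.2 × 2.14 × 15.1 = 6340 J
q2 (melt at 0 °C): 196.2 × 332.0 = 65138 J
q3 (heat water 0.0→39.7 °C): 196.2 × 4.2 × 39.7 = 32714 J
Total: 6340 + 65138 + 32714 = 104192 J = 104 kJ

q = 104 kJ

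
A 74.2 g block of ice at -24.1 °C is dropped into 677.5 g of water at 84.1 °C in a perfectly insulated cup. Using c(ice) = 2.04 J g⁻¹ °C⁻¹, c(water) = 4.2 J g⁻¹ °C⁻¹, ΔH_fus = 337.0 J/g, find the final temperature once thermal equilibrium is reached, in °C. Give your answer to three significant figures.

Heat to bring ice to 0 °C and melt it: q₁ = 74.2×2.04×24.1 + 74.2×337.0 = 28653 J
Heat the water can supply cooling to 0 °C: 677.5×4.2×84.1 = 239307 J > q₁, so all ice melts.
Energy balance: 677.5×4.2×(84.1 − T) = 28653 + 74.2×4.2×(T − 0)
2845.5(84.1 − T) = 28653 + 311.64 T
239307 − 28653 = 3157.14 T
T = 210654 / 3157.14 = 66.72 °C

T_f = 66.7 °C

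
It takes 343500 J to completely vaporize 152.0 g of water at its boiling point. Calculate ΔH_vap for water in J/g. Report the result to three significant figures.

ΔH_vap = 2260 J/g

ΔH_vap = q / m = 343500 / 152.0 = 2260 J/g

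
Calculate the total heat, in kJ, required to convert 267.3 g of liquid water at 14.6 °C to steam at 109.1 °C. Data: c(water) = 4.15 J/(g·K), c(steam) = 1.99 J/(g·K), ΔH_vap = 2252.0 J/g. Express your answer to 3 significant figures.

q1 (heat water 14.6→100.0 °C): 267.3 × 4.15 × 85.4 = 94734 J
q2 (vaporize at 100 °C): 267.3 × 2252.0 = 601960 J
q3 (heat steam 100.0→109.1 °C): 267.3 × 1.99 × 9.1 = 4841 J
Total: 94734 + 601960 + 4841 = 701535 J = 702 kJ

q = 702 kJ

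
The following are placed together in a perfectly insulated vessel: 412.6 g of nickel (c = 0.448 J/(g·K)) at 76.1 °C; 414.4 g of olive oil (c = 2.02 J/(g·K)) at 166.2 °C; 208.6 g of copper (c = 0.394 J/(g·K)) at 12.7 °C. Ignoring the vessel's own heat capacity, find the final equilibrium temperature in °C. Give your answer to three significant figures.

T_f = 140 °C

Σ mᵢcᵢ(T − Tᵢ) = 0  ⇒  T = Σ mᵢcᵢTᵢ / Σ mᵢcᵢ
Σ mᵢcᵢ = 412.6×0.448 + 414.4×2.02 + 208.6×0.394 = 1104.1212
Σ mᵢcᵢTᵢ = 184.8448×76.1 + 837.088×166.2 + 82.1884×12.7 = 154230
T = 154230 / 1104.1212 = 139.7 °C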